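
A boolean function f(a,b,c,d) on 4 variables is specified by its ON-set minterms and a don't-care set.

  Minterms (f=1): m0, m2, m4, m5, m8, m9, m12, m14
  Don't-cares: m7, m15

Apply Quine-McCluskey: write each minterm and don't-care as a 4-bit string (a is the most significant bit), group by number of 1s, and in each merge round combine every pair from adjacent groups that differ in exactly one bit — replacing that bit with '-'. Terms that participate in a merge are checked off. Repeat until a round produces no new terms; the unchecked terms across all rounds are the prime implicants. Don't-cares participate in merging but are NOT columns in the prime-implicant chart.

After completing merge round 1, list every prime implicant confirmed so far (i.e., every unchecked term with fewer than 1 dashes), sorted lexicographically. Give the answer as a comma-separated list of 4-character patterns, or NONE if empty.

NONE

Round 0: 0000✓ 0010✓ 0100✓ 0101✓ 0111✓ 1000✓ 1001✓ 1100✓ 1110✓ 1111✓
Round 1: -000✓ -100✓ -111 0-00✓ 00-0 01-1 010- 1-00✓ 100- 11-0 111-
Round 2: --00
PIs = {--00, -111, 00-0, 01-1, 010-, 100-, 11-0, 111-}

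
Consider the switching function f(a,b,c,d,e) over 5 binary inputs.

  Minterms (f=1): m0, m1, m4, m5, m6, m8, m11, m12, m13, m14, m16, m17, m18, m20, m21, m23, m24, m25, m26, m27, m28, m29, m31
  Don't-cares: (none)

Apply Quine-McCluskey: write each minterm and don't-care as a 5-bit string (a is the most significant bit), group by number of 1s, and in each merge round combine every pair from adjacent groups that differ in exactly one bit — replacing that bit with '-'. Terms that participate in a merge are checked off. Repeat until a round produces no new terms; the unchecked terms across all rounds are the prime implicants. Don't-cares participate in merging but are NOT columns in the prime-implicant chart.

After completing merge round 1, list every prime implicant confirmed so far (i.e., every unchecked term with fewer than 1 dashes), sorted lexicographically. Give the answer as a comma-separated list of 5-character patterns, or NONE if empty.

Round 0: 00000✓ 00001✓ 00100✓ 00101✓ 00110✓ 01000✓ 01011✓ 01100✓ 01101✓ 01110✓ 10000✓ 10001✓ 10010✓ 10100✓ 10101✓ 10111✓ 11000✓ 11001✓ 11010✓ 11011✓ 11100✓ 11101✓ 11111✓
Round 1: -0000✓ -0001✓ -0100✓ -0101✓ -1000✓ -1011 -1100✓ -1101✓ 0-000✓ 0-100✓ 0-101✓ 0-110✓ 00-00✓ 00-01✓ 0000-✓ 001-0✓ 0010-✓ 01-00✓ 011-0✓ 0110-✓ 1-000✓ 1-001✓ 1-010✓ 1-100✓ 1-101✓ 1-111✓ 10-00✓ 10-01✓ 100-0✓ 1000-✓ 101-1✓ 1010-✓ 11-00✓ 11-01✓ 11-11✓ 110-0✓ 110-1✓ 1100-✓ 1101-✓ 111-1✓ 1110-✓
Round 2: --000✓ --100✓ --101✓ -0-00✓ -0-01✓ -000-✓ -010-✓ -1-00✓ -110-✓ 0--00✓ 0-1-0 0-10-✓ 00-0-✓ 1--00✓ 1--01✓ 1-0-0 1-00-✓ 1-1-1 1-10-✓ 10-0-✓ 11--1 11-0-✓ 110--
Round 3: ---00 --10- -0-0- 1--0-
PIs = {---00, --10-, -0-0-, -1011, 0-1-0, 1--0-, 1-0-0, 1-1-1, 11--1, 110--}

NONE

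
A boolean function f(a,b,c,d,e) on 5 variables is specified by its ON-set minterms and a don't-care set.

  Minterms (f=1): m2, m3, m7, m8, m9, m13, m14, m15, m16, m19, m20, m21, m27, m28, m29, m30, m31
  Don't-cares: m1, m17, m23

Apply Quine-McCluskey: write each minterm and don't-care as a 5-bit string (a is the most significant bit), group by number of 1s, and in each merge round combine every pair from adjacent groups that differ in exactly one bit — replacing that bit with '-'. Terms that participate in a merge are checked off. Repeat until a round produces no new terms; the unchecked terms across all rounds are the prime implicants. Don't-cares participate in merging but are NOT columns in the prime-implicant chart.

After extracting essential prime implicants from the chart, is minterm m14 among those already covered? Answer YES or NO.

YES

Round 0: 00001✓ 00010✓ 00011✓ 00111✓ 01000✓ 01001✓ 01101✓ 01110✓ 01111✓ 10000✓ 10001✓ 10011✓ 10100✓ 10101✓ 10111✓ 11011✓ 11100✓ 11101✓ 11110✓ 11111✓
Round 1: -0001✓ -0011✓ -0111✓ -1101✓ -1110✓ -1111✓ 0-001 0-111✓ 00-11✓ 000-1✓ 0001- 01-01 0100- 011-1✓ 0111-✓ 1-011✓ 1-100✓ 1-101✓ 1-111✓ 10-00✓ 10-01✓ 10-11✓ 100-1✓ 1000-✓ 101-1✓ 1010-✓ 11-11✓ 111-0✓ 111-1✓ 1110-✓ 1111-✓
Round 2: --111 -0-11 -00-1 -11-1 -111- 1--11 1-1-1 1-10- 10--1 10-0- 111--
PIs = {--111, -0-11, -00-1, -11-1, -111-, 0-001, 0001-, 01-01, 0100-, 1--11, 1-1-1, 1-10-, 10--1, 10-0-, 111--}
Coverage chart:
  m2: 0001- ←essential
  m3: -0-11,-00-1,0001-
  m7: --111,-0-11
  m8: 0100- ←essential
  m9: 0-001,01-01,0100-
  m13: -11-1,01-01
  m14: -111- ←essential
  m15: --111,-11-1,-111-
  m16: 10-0- ←essential
  m19: -0-11,-00-1,1--11,10--1
  m20: 1-10-,10-0-
  m21: 1-1-1,1-10-,10--1,10-0-
  m27: 1--11 ←essential
  m28: 1-10-,111--
  m29: -11-1,1-1-1,1-10-,111--
  m30: -111-,111--
  m31: --111,-11-1,-111-,1--11,1-1-1,111--
Essential: -111-, 0001-, 0100-, 1--11, 10-0-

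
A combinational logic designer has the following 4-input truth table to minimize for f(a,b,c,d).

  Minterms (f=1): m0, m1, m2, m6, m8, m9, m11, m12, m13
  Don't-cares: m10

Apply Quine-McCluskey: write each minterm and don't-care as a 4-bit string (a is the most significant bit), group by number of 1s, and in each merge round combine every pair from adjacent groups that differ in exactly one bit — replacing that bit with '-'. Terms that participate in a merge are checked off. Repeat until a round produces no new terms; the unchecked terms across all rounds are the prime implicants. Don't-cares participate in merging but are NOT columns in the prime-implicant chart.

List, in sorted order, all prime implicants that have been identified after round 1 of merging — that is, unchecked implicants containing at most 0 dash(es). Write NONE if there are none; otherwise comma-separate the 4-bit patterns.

Round 0: 0000✓ 0001✓ 0010✓ 0110✓ 1000✓ 1001✓ 1010✓ 1011✓ 1100✓ 1101✓
Round 1: -000✓ -001✓ -010✓ 0-10 00-0✓ 000-✓ 1-00✓ 1-01✓ 10-0✓ 10-1✓ 100-✓ 101-✓ 110-✓
Round 2: -0-0 -00- 1-0- 10--
PIs = {-0-0, -00-, 0-10, 1-0-, 10--}

NONE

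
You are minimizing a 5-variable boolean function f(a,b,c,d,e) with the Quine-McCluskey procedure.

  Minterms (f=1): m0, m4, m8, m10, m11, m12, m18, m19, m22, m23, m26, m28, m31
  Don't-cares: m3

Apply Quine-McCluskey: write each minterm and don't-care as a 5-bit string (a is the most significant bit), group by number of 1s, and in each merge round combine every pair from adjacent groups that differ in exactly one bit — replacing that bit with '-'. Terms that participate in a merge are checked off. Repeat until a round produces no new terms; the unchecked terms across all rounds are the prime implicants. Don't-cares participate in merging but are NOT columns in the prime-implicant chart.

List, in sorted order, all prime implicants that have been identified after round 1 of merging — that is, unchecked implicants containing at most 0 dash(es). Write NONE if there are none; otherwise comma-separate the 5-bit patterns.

[col 0] 00000*, 00011*, 00100*, 01000*, 01010*, 01011*, 01100*, 10010*, 10011*, 10110*, 10111*, 11010*, 11100*, 11111*
[col 1] -0011, -1010, -1100, 0-000*, 0-011, 0-100*, 00-00*, 01-00*, 010-0, 0101-, 1-010, 1-111, 10-10*, 10-11*, 1001-*, 1011-*
[col 2] 0--00, 10-1-
Prime implicants: -0011, -1010, -1100, 0--00, 0-011, 010-0, 0101-, 1-010, 1-111, 10-1-

NONE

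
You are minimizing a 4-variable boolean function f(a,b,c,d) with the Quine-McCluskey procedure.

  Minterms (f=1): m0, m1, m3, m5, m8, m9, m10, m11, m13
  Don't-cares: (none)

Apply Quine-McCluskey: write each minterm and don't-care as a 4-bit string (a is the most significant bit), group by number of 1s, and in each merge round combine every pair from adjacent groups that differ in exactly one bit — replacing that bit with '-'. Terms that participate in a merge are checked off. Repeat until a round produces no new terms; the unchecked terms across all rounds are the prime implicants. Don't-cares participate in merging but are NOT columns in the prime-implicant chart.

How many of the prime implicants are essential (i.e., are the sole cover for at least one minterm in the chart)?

4

Round 0: 0000✓ 0001✓ 0011✓ 0101✓ 1000✓ 1001✓ 1010✓ 1011✓ 1101✓
Round 1: -000✓ -001✓ -011✓ -101✓ 0-01✓ 00-1✓ 000-✓ 1-01✓ 10-0✓ 10-1✓ 100-✓ 101-✓
Round 2: --01 -0-1 -00- 10--
PIs = {--01, -0-1, -00-, 10--}
Coverage chart:
  m0: -00- ←essential
  m1: --01,-0-1,-00-
  m3: -0-1 ←essential
  m5: --01 ←essential
  m8: -00-,10--
  m9: --01,-0-1,-00-,10--
  m10: 10-- ←essential
  m11: -0-1,10--
  m13: --01 ←essential
Essential: --01, -0-1, -00-, 10--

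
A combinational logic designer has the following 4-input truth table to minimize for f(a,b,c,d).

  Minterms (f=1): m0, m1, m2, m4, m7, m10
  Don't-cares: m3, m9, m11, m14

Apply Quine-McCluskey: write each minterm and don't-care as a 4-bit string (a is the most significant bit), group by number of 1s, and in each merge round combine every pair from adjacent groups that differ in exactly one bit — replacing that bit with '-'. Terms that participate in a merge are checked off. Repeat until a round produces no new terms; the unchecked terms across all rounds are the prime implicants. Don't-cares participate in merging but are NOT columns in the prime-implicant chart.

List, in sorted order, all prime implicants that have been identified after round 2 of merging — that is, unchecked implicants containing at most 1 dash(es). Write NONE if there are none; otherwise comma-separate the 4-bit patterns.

size-2^0 implicants → 0000(✓)  0001(✓)  0010(✓)  0011(✓)  0100(✓)  0111(✓)  1001(✓)  1010(✓)  1011(✓)  1110(✓)
size-2^1 implicants → -001(✓)  -010(✓)  -011(✓)  0-00  0-11  00-0(✓)  00-1(✓)  000-(✓)  001-(✓)  1-10  10-1(✓)  101-(✓)
size-2^2 implicants → -0-1  -01-  00--
Unchecked terms (primes): -0-1, -01-, 0-00, 0-11, 00--, 1-10

0-00, 0-11, 1-10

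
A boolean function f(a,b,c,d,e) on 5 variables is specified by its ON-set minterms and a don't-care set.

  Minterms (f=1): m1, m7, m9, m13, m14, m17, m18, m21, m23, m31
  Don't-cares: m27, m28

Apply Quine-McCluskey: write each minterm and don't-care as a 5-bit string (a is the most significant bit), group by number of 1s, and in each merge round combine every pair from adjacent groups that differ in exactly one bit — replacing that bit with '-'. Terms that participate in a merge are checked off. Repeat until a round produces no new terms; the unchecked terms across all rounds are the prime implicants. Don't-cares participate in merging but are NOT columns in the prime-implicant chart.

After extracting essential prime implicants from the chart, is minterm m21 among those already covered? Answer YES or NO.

NO

size-2^0 implicants → 00001(✓)  00111(✓)  01001(✓)  01101(✓)  01110  10001(✓)  10010  10101(✓)  10111(✓)  11011(✓)  11100  11111(✓)
size-2^1 implicants → -0001  -0111  0-001  01-01  1-111  10-01  101-1  11-11
Unchecked terms (primes): -0001, -0111, 0-001, 01-01, 01110, 1-111, 10-01, 10010, 101-1, 11-11, 11100
Minterm coverage:
  m1 ⊆ -0001,0-001
  m7 ⊆ -0111 [E]
  m9 ⊆ 0-001,01-01
  m13 ⊆ 01-01 [E]
  m14 ⊆ 01110 [E]
  m17 ⊆ -0001,10-01
  m18 ⊆ 10010 [E]
  m21 ⊆ 10-01,101-1
  m23 ⊆ -0111,1-111,101-1
  m31 ⊆ 1-111,11-11
E = {-0111, 01-01, 01110, 10010}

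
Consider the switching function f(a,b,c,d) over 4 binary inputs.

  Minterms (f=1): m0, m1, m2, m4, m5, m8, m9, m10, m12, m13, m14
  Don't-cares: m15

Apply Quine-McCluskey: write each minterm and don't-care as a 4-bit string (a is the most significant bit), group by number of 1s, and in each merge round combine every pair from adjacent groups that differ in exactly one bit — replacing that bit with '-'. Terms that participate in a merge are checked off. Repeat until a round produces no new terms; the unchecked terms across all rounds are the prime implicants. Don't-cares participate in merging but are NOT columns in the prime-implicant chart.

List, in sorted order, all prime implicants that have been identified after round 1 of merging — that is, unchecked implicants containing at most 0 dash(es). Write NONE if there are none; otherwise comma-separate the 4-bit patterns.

NONE

Round 0: 0000✓ 0001✓ 0010✓ 0100✓ 0101✓ 1000✓ 1001✓ 1010✓ 1100✓ 1101✓ 1110✓ 1111✓
Round 1: -000✓ -001✓ -010✓ -100✓ -101✓ 0-00✓ 0-01✓ 00-0✓ 000-✓ 010-✓ 1-00✓ 1-01✓ 1-10✓ 10-0✓ 100-✓ 11-0✓ 11-1✓ 110-✓ 111-✓
Round 2: --00✓ --01✓ -0-0 -00-✓ -10-✓ 0-0-✓ 1--0 1-0-✓ 11--
Round 3: --0-
PIs = {--0-, -0-0, 1--0, 11--}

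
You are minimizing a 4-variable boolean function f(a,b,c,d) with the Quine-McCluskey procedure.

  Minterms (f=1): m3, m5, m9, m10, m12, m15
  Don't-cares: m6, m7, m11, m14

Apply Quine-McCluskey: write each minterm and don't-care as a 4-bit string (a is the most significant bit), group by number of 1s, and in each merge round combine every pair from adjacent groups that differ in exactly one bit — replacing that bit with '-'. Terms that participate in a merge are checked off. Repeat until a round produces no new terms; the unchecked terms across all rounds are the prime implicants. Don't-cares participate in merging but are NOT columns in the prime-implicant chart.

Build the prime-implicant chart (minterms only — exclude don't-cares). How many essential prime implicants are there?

5

[col 0] 0011*, 0101*, 0110*, 0111*, 1001*, 1010*, 1011*, 1100*, 1110*, 1111*
[col 1] -011*, -110*, -111*, 0-11*, 01-1, 011-*, 1-10*, 1-11*, 10-1, 101-*, 11-0, 111-*
[col 2] --11, -11-, 1-1-
Prime implicants: --11, -11-, 01-1, 1-1-, 10-1, 11-0
PI chart (minterm → PIs covering it):
  3 | --11  (sole → essential)
  5 | 01-1  (sole → essential)
  9 | 10-1  (sole → essential)
  10 | 1-1-  (sole → essential)
  12 | 11-0  (sole → essential)
  15 | --11,-11-,1-1-
Essential prime implicants: --11, 01-1, 1-1-, 10-1, 11-0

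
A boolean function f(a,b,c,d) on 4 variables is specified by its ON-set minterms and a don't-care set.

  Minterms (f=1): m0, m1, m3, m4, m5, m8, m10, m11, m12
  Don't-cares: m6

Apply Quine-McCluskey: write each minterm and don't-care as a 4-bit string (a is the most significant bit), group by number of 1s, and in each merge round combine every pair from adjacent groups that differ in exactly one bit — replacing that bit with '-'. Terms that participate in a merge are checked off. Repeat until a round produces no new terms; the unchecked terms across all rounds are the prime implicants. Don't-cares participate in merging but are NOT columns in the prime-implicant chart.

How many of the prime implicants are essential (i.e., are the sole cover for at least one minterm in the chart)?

size-2^0 implicants → 0000(✓)  0001(✓)  0011(✓)  0100(✓)  0101(✓)  0110(✓)  1000(✓)  1010(✓)  1011(✓)  1100(✓)
size-2^1 implicants → -000(✓)  -011  -100(✓)  0-00(✓)  0-01(✓)  00-1  000-(✓)  01-0  010-(✓)  1-00(✓)  10-0  101-
size-2^2 implicants → --00  0-0-
Unchecked terms (primes): --00, -011, 0-0-, 00-1, 01-0, 10-0, 101-
Minterm coverage:
  m0 ⊆ --00,0-0-
  m1 ⊆ 0-0-,00-1
  m3 ⊆ -011,00-1
  m4 ⊆ --00,0-0-,01-0
  m5 ⊆ 0-0- [E]
  m8 ⊆ --00,10-0
  m10 ⊆ 10-0,101-
  m11 ⊆ -011,101-
  m12 ⊆ --00 [E]
E = {--00, 0-0-}

2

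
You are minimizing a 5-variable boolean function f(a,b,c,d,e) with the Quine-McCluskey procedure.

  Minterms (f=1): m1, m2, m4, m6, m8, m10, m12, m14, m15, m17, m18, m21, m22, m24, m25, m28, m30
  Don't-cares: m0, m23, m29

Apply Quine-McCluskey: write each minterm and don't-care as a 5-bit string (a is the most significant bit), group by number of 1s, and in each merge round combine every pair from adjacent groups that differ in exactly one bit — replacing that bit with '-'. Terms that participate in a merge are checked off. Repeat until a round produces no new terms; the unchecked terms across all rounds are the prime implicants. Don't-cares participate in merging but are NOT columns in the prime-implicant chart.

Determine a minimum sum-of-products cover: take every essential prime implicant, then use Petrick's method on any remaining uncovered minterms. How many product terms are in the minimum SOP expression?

size-2^0 implicants → 00000(✓)  00001(✓)  00010(✓)  00100(✓)  00110(✓)  01000(✓)  01010(✓)  01100(✓)  01110(✓)  01111(✓)  10001(✓)  10010(✓)  10101(✓)  10110(✓)  10111(✓)  11000(✓)  11001(✓)  11100(✓)  11101(✓)  11110(✓)
size-2^1 implicants → -0001  -0010(✓)  -0110(✓)  -1000(✓)  -1100(✓)  -1110(✓)  0-000(✓)  0-010(✓)  0-100(✓)  0-110(✓)  00-00(✓)  00-10(✓)  000-0(✓)  0000-  001-0(✓)  01-00(✓)  01-10(✓)  010-0(✓)  011-0(✓)  0111-  1-001(✓)  1-101(✓)  1-110(✓)  10-01(✓)  10-10(✓)  101-1  1011-  11-00(✓)  11-01(✓)  1100-(✓)  111-0(✓)  1110-(✓)
size-2^2 implicants → --110  -0-10  -1-00  -11-0  0--00(✓)  0--10(✓)  0-0-0(✓)  0-1-0(✓)  00--0(✓)  01--0(✓)  1--01  11-0-
size-2^3 implicants → 0---0
Unchecked terms (primes): --110, -0-10, -0001, -1-00, -11-0, 0---0, 0000-, 0111-, 1--01, 101-1, 1011-, 11-0-
Minterm coverage:
  m1 ⊆ -0001,0000-
  m2 ⊆ -0-10,0---0
  m4 ⊆ 0---0 [E]
  m6 ⊆ --110,-0-10,0---0
  m8 ⊆ -1-00,0---0
  m10 ⊆ 0---0 [E]
  m12 ⊆ -1-00,-11-0,0---0
  m14 ⊆ --110,-11-0,0---0,0111-
  m15 ⊆ 0111- [E]
  m17 ⊆ -0001,1--01
  m18 ⊆ -0-10 [E]
  m21 ⊆ 1--01,101-1
  m22 ⊆ --110,-0-10,1011-
  m24 ⊆ -1-00,11-0-
  m25 ⊆ 1--01,11-0-
  m28 ⊆ -1-00,-11-0,11-0-
  m30 ⊆ --110,-11-0
E = {-0-10, 0---0, 0111-}
Petrick residual → --110, -0001, -1-00, 1--01
Cover = cde' + b'de' + b'c'd'e + bd'e' + a'e' + a'bcd + ad'e  |cover|=7

7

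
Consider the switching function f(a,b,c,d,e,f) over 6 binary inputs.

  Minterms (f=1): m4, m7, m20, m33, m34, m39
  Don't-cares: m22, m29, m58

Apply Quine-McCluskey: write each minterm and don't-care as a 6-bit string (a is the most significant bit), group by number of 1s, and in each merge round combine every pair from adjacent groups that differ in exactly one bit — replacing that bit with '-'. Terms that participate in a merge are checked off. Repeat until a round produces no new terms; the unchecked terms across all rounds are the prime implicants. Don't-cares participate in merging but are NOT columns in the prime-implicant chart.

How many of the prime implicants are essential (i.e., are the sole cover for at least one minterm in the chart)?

[col 0] 000100*, 000111*, 010100*, 010110*, 011101, 100001, 100010, 100111*, 111010
[col 1] -00111, 0-0100, 0101-0
Prime implicants: -00111, 0-0100, 0101-0, 011101, 100001, 100010, 111010
PI chart (minterm → PIs covering it):
  4 | 0-0100  (sole → essential)
  7 | -00111  (sole → essential)
  20 | 0-0100,0101-0
  33 | 100001  (sole → essential)
  34 | 100010  (sole → essential)
  39 | -00111  (sole → essential)
Essential prime implicants: -00111, 0-0100, 100001, 100010

4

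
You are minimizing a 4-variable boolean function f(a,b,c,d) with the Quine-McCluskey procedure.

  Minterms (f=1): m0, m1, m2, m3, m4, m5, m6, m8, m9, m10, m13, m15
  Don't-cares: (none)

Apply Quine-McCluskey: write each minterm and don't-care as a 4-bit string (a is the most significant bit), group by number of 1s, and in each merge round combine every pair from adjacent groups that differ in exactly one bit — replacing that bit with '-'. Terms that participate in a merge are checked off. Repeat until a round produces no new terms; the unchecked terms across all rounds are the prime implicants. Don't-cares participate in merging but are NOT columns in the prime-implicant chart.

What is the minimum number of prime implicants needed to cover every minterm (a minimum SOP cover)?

5

size-2^0 implicants → 0000(✓)  0001(✓)  0010(✓)  0011(✓)  0100(✓)  0101(✓)  0110(✓)  1000(✓)  1001(✓)  1010(✓)  1101(✓)  1111(✓)
size-2^1 implicants → -000(✓)  -001(✓)  -010(✓)  -101(✓)  0-00(✓)  0-01(✓)  0-10(✓)  00-0(✓)  00-1(✓)  000-(✓)  001-(✓)  01-0(✓)  010-(✓)  1-01(✓)  10-0(✓)  100-(✓)  11-1
size-2^2 implicants → --01  -0-0  -00-  0--0  0-0-  00--
Unchecked terms (primes): --01, -0-0, -00-, 0--0, 0-0-, 00--, 11-1
Minterm coverage:
  m0 ⊆ -0-0,-00-,0--0,0-0-,00--
  m1 ⊆ --01,-00-,0-0-,00--
  m2 ⊆ -0-0,0--0,00--
  m3 ⊆ 00-- [E]
  m4 ⊆ 0--0,0-0-
  m5 ⊆ --01,0-0-
  m6 ⊆ 0--0 [E]
  m8 ⊆ -0-0,-00-
  m9 ⊆ --01,-00-
  m10 ⊆ -0-0 [E]
  m13 ⊆ --01,11-1
  m15 ⊆ 11-1 [E]
E = {-0-0, 0--0, 00--, 11-1}
Petrick residual → --01
Cover = c'd + b'd' + a'd' + a'b' + abd  |cover|=5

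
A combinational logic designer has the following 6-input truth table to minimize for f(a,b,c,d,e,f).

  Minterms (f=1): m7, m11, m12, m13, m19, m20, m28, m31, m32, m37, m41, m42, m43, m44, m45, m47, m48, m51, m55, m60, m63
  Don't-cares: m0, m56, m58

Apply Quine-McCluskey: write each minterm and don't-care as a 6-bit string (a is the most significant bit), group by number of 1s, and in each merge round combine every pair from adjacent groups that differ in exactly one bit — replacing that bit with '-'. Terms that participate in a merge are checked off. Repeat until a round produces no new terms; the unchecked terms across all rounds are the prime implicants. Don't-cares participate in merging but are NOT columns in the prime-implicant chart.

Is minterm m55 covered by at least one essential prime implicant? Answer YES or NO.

[col 0] 000000*, 000111, 001011*, 001100*, 001101*, 010011*, 010100*, 011100*, 011111*, 100000*, 100101*, 101001*, 101010*, 101011*, 101100*, 101101*, 101111*, 110000*, 110011*, 110111*, 111000*, 111010*, 111100*, 111111*
[col 1] -00000, -01011, -01100*, -01101*, -10011, -11100*, -11111, 0-1100*, 00110-*, 01-100, 1-0000, 1-1010, 1-1100*, 1-1111, 10-101, 101-01*, 101-11*, 1010-1*, 10101-, 1011-1*, 10110-*, 11-000, 11-111, 110-11, 111-00, 1110-0
[col 2] --1100, -0110-, 101--1
Prime implicants: --1100, -00000, -01011, -0110-, -10011, -11111, 000111, 01-100, 1-0000, 1-1010, 1-1111, 10-101, 101--1, 10101-, 11-000, 11-111, 110-11, 111-00, 1110-0
PI chart (minterm → PIs covering it):
  7 | 000111  (sole → essential)
  11 | -01011  (sole → essential)
  12 | --1100,-0110-
  13 | -0110-  (sole → essential)
  19 | -10011  (sole → essential)
  20 | 01-100  (sole → essential)
  28 | --1100,01-100
  31 | -11111  (sole → essential)
  32 | -00000,1-0000
  37 | 10-101  (sole → essential)
  41 | 101--1  (sole → essential)
  42 | 1-1010,10101-
  43 | -01011,101--1,10101-
  44 | --1100,-0110-
  45 | -0110-,10-101,101--1
  47 | 1-1111,101--1
  48 | 1-0000,11-000
  51 | -10011,110-11
  55 | 11-111,110-11
  60 | --1100,111-00
  63 | -11111,1-1111,11-111
Essential prime implicants: -01011, -0110-, -10011, -11111, 000111, 01-100, 10-101, 101--1

NO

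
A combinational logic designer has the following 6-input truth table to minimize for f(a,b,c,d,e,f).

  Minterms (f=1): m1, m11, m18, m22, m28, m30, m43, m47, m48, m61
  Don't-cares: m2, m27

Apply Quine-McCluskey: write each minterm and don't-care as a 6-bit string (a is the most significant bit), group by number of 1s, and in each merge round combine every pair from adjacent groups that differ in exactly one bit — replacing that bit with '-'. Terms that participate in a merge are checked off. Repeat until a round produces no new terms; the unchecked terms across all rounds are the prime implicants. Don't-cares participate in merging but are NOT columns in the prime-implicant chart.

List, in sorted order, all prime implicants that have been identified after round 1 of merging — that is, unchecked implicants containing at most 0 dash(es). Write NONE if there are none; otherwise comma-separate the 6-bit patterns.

000001, 110000, 111101

Round 0: 000001 000010✓ 001011✓ 010010✓ 010110✓ 011011✓ 011100✓ 011110✓ 101011✓ 101111✓ 110000 111101
Round 1: -01011 0-0010 0-1011 01-110 010-10 0111-0 101-11
PIs = {-01011, 0-0010, 0-1011, 000001, 01-110, 010-10, 0111-0, 101-11, 110000, 111101}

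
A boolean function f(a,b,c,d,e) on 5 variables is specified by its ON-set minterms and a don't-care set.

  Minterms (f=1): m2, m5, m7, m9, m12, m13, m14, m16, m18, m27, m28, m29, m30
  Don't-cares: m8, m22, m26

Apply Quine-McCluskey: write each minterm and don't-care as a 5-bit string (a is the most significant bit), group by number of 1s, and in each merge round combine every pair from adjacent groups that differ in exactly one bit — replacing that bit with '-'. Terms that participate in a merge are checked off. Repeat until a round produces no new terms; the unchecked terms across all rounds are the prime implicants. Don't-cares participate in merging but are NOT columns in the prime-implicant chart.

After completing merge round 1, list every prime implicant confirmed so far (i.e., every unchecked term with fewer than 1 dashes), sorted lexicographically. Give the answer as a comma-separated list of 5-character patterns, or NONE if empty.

[col 0] 00010*, 00101*, 00111*, 01000*, 01001*, 01100*, 01101*, 01110*, 10000*, 10010*, 10110*, 11010*, 11011*, 11100*, 11101*, 11110*
[col 1] -0010, -1100*, -1101*, -1110*, 0-101, 001-1, 01-00*, 01-01*, 0100-*, 011-0*, 0110-*, 1-010*, 1-110*, 10-10*, 100-0, 11-10*, 1101-, 111-0*, 1110-*
[col 2] -11-0, -110-, 01-0-, 1--10
Prime implicants: -0010, -11-0, -110-, 0-101, 001-1, 01-0-, 1--10, 100-0, 1101-

NONE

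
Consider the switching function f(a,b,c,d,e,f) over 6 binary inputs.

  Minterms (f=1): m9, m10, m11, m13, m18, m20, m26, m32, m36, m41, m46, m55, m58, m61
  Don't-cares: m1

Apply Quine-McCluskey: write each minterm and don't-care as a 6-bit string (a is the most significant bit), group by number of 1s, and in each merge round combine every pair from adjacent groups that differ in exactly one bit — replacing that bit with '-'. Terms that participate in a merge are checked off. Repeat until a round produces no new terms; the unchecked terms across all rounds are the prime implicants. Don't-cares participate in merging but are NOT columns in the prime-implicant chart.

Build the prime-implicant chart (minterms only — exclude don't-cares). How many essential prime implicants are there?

9

size-2^0 implicants → 000001(✓)  001001(✓)  001010(✓)  001011(✓)  001101(✓)  010010(✓)  010100  011010(✓)  100000(✓)  100100(✓)  101001(✓)  101110  110111  111010(✓)  111101
size-2^1 implicants → -01001  -11010  0-1010  00-001  001-01  0010-1  00101-  01-010  100-00
Unchecked terms (primes): -01001, -11010, 0-1010, 00-001, 001-01, 0010-1, 00101-, 01-010, 010100, 100-00, 101110, 110111, 111101
Minterm coverage:
  m9 ⊆ -01001,00-001,001-01,0010-1
  m10 ⊆ 0-1010,00101-
  m11 ⊆ 0010-1,00101-
  m13 ⊆ 001-01 [E]
  m18 ⊆ 01-010 [E]
  m20 ⊆ 010100 [E]
  m26 ⊆ -11010,0-1010,01-010
  m32 ⊆ 100-00 [E]
  m36 ⊆ 100-00 [E]
  m41 ⊆ -01001 [E]
  m46 ⊆ 101110 [E]
  m55 ⊆ 110111 [E]
  m58 ⊆ -11010 [E]
  m61 ⊆ 111101 [E]
E = {-01001, -11010, 001-01, 01-010, 010100, 100-00, 101110, 110111, 111101}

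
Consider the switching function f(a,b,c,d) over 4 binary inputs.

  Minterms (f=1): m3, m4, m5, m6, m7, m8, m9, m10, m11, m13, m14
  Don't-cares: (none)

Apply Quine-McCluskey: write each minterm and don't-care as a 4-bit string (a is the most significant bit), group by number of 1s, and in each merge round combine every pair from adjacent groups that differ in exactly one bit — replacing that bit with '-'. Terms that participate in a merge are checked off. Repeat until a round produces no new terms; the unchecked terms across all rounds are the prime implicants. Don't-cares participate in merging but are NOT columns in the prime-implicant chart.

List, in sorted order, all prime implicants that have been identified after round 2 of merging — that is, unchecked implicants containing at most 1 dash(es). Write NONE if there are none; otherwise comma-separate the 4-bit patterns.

-011, -101, -110, 0-11, 1-01, 1-10

[col 0] 0011*, 0100*, 0101*, 0110*, 0111*, 1000*, 1001*, 1010*, 1011*, 1101*, 1110*
[col 1] -011, -101, -110, 0-11, 01-0*, 01-1*, 010-*, 011-*, 1-01, 1-10, 10-0*, 10-1*, 100-*, 101-*
[col 2] 01--, 10--
Prime implicants: -011, -101, -110, 0-11, 01--, 1-01, 1-10, 10--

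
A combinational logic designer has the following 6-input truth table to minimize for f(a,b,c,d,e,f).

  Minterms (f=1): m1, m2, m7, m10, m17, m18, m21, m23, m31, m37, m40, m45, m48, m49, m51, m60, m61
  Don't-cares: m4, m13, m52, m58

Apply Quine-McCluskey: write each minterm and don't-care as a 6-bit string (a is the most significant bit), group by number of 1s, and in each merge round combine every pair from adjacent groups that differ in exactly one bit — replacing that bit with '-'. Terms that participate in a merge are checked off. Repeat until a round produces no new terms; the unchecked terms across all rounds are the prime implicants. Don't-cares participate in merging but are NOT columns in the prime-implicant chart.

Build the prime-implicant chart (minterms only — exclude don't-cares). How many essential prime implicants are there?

8

size-2^0 implicants → 000001(✓)  000010(✓)  000100  000111(✓)  001010(✓)  001101(✓)  010001(✓)  010010(✓)  010101(✓)  010111(✓)  011111(✓)  100101(✓)  101000  101101(✓)  110000(✓)  110001(✓)  110011(✓)  110100(✓)  111010  111100(✓)  111101(✓)
size-2^1 implicants → -01101  -10001  0-0001  0-0010  0-0111  00-010  01-111  010-01  0101-1  1-1101  10-101  11-100  110-00  1100-1  11000-  11110-
Unchecked terms (primes): -01101, -10001, 0-0001, 0-0010, 0-0111, 00-010, 000100, 01-111, 010-01, 0101-1, 1-1101, 10-101, 101000, 11-100, 110-00, 1100-1, 11000-, 111010, 11110-
Minterm coverage:
  m1 ⊆ 0-0001 [E]
  m2 ⊆ 0-0010,00-010
  m7 ⊆ 0-0111 [E]
  m10 ⊆ 00-010 [E]
  m17 ⊆ -10001,0-0001,010-01
  m18 ⊆ 0-0010 [E]
  m21 ⊆ 010-01,0101-1
  m23 ⊆ 0-0111,01-111,0101-1
  m31 ⊆ 01-111 [E]
  m37 ⊆ 10-101 [E]
  m40 ⊆ 101000 [E]
  m45 ⊆ -01101,1-1101,10-101
  m48 ⊆ 110-00,11000-
  m49 ⊆ -10001,1100-1,11000-
  m51 ⊆ 1100-1 [E]
  m60 ⊆ 11-100,11110-
  m61 ⊆ 1-1101,11110-
E = {0-0001, 0-0010, 0-0111, 00-010, 01-111, 10-101, 101000, 1100-1}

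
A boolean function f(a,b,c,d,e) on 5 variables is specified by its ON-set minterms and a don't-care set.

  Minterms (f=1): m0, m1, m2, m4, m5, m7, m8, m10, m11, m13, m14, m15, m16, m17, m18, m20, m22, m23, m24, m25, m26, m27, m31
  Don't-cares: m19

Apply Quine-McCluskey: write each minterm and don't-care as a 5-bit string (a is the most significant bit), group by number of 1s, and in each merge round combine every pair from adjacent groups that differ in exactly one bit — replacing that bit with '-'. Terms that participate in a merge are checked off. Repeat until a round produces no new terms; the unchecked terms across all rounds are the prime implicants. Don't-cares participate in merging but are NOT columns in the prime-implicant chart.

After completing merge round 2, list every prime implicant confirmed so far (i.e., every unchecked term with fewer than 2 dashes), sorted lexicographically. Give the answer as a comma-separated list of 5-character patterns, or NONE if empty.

NONE

size-2^0 implicants → 00000(✓)  00001(✓)  00010(✓)  00100(✓)  00101(✓)  00111(✓)  01000(✓)  01010(✓)  01011(✓)  01101(✓)  01110(✓)  01111(✓)  10000(✓)  10001(✓)  10010(✓)  10011(✓)  10100(✓)  10110(✓)  10111(✓)  11000(✓)  11001(✓)  11010(✓)  11011(✓)  11111(✓)
size-2^1 implicants → -0000(✓)  -0001(✓)  -0010(✓)  -0100(✓)  -0111(✓)  -1000(✓)  -1010(✓)  -1011(✓)  -1111(✓)  0-000(✓)  0-010(✓)  0-101(✓)  0-111(✓)  00-00(✓)  00-01(✓)  000-0(✓)  0000-(✓)  001-1(✓)  0010-(✓)  01-10(✓)  01-11(✓)  010-0(✓)  0101-(✓)  011-1(✓)  0111-(✓)  1-000(✓)  1-001(✓)  1-010(✓)  1-011(✓)  1-111(✓)  10-00(✓)  10-10(✓)  10-11(✓)  100-0(✓)  100-1(✓)  1000-(✓)  1001-(✓)  101-0(✓)  1011-(✓)  11-11(✓)  110-0(✓)  110-1(✓)  1100-(✓)  1101-(✓)
size-2^2 implicants → --000(✓)  --010(✓)  --111  -0-00  -00-0(✓)  -000-  -1-11  -10-0(✓)  -101-  0-0-0(✓)  0-1-1  00-0-  01-1-  1--11  1-0-0(✓)  1-0-1(✓)  1-00-(✓)  1-01-(✓)  10--0  10-1-  100--(✓)  110--(✓)
size-2^3 implicants → --0-0  1-0--
Unchecked terms (primes): --0-0, --111, -0-00, -000-, -1-11, -101-, 0-1-1, 00-0-, 01-1-, 1--11, 1-0--, 10--0, 10-1-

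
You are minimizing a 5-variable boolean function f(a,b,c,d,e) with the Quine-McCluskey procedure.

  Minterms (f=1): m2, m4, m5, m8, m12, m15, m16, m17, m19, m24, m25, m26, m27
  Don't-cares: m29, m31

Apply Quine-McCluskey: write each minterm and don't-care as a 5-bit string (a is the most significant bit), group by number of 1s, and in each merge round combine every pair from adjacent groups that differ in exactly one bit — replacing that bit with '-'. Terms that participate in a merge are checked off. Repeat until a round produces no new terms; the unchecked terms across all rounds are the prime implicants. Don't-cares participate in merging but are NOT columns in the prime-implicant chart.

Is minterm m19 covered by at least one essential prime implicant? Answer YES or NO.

size-2^0 implicants → 00010  00100(✓)  00101(✓)  01000(✓)  01100(✓)  01111(✓)  10000(✓)  10001(✓)  10011(✓)  11000(✓)  11001(✓)  11010(✓)  11011(✓)  11101(✓)  11111(✓)
size-2^1 implicants → -1000  -1111  0-100  0010-  01-00  1-000(✓)  1-001(✓)  1-011(✓)  100-1(✓)  1000-(✓)  11-01(✓)  11-11(✓)  110-0(✓)  110-1(✓)  1100-(✓)  1101-(✓)  111-1(✓)
size-2^2 implicants → 1-0-1  1-00-  11--1  110--
Unchecked terms (primes): -1000, -1111, 0-100, 00010, 0010-, 01-00, 1-0-1, 1-00-, 11--1, 110--
Minterm coverage:
  m2 ⊆ 00010 [E]
  m4 ⊆ 0-100,0010-
  m5 ⊆ 0010- [E]
  m8 ⊆ -1000,01-00
  m12 ⊆ 0-100,01-00
  m15 ⊆ -1111 [E]
  m16 ⊆ 1-00- [E]
  m17 ⊆ 1-0-1,1-00-
  m19 ⊆ 1-0-1 [E]
  m24 ⊆ -1000,1-00-,110--
  m25 ⊆ 1-0-1,1-00-,11--1,110--
  m26 ⊆ 110-- [E]
  m27 ⊆ 1-0-1,11--1,110--
E = {-1111, 00010, 0010-, 1-0-1, 1-00-, 110--}

YES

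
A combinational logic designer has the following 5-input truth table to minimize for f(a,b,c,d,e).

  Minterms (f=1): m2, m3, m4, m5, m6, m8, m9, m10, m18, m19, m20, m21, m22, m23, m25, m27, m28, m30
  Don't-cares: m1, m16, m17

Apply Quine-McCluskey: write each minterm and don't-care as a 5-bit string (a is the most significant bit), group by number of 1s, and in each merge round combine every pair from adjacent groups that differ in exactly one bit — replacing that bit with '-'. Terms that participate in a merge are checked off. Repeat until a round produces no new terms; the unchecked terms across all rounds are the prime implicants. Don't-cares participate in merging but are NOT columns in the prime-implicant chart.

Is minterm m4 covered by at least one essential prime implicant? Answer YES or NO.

NO

Round 0: 00001✓ 00010✓ 00011✓ 00100✓ 00101✓ 00110✓ 01000✓ 01001✓ 01010✓ 10000✓ 10001✓ 10010✓ 10011✓ 10100✓ 10101✓ 10110✓ 10111✓ 11001✓ 11011✓ 11100✓ 11110✓
Round 1: -0001✓ -0010✓ -0011✓ -0100✓ -0101✓ -0110✓ -1001✓ 0-001✓ 0-010 00-01✓ 00-10✓ 000-1✓ 0001-✓ 001-0✓ 0010-✓ 010-0 0100- 1-001✓ 1-011✓ 1-100✓ 1-110✓ 10-00✓ 10-01✓ 10-10✓ 10-11✓ 100-0✓ 100-1✓ 1000-✓ 1001-✓ 101-0✓ 101-1✓ 1010-✓ 1011-✓ 110-1✓ 111-0✓
Round 2: --001 -0-01 -0-10 -00-1 -001- -01-0 -010- 1-0-1 1-1-0 10--0✓ 10--1✓ 10-0-✓ 10-1-✓ 100--✓ 101--✓
Round 3: 10---
PIs = {--001, -0-01, -0-10, -00-1, -001-, -01-0, -010-, 0-010, 010-0, 0100-, 1-0-1, 1-1-0, 10---}
Coverage chart:
  m2: -0-10,-001-,0-010
  m3: -00-1,-001-
  m4: -01-0,-010-
  m5: -0-01,-010-
  m6: -0-10,-01-0
  m8: 010-0,0100-
  m9: --001,0100-
  m10: 0-010,010-0
  m18: -0-10,-001-,10---
  m19: -00-1,-001-,1-0-1,10---
  m20: -01-0,-010-,1-1-0,10---
  m21: -0-01,-010-,10---
  m22: -0-10,-01-0,1-1-0,10---
  m23: 10--- ←essential
  m25: --001,1-0-1
  m27: 1-0-1 ←essential
  m28: 1-1-0 ←essential
  m30: 1-1-0 ←essential
Essential: 1-0-1, 1-1-0, 10---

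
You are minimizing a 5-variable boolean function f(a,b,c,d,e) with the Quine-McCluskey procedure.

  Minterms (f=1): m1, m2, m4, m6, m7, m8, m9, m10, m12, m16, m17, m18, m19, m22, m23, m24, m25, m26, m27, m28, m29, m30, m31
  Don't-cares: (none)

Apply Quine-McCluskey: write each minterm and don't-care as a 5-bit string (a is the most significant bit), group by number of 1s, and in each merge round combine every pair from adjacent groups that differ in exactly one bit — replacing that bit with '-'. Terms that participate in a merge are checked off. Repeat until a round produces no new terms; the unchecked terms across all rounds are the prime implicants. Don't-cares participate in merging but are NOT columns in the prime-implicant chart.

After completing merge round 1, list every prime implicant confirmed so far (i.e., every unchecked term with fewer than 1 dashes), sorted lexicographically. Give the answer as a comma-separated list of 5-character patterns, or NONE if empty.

NONE

Round 0: 00001✓ 00010✓ 00100✓ 00110✓ 00111✓ 01000✓ 01001✓ 01010✓ 01100✓ 10000✓ 10001✓ 10010✓ 10011✓ 10110✓ 10111✓ 11000✓ 11001✓ 11010✓ 11011✓ 11100✓ 11101✓ 11110✓ 11111✓
Round 1: -0001✓ -0010✓ -0110✓ -0111✓ -1000✓ -1001✓ -1010✓ -1100✓ 0-001✓ 0-010✓ 0-100 00-10✓ 001-0 0011-✓ 01-00✓ 010-0✓ 0100-✓ 1-000✓ 1-001✓ 1-010✓ 1-011✓ 1-110✓ 1-111✓ 10-10✓ 10-11✓ 100-0✓ 100-1✓ 1000-✓ 1001-✓ 1011-✓ 11-00✓ 11-01✓ 11-10✓ 11-11✓ 110-0✓ 110-1✓ 1100-✓ 1101-✓ 111-0✓ 111-1✓ 1110-✓ 1111-✓
Round 2: --001 --010 -0-10 -011- -1-00 -10-0 -100- 1--10✓ 1--11✓ 1-0-0✓ 1-0-1✓ 1-00-✓ 1-01-✓ 1-11-✓ 10-1-✓ 100--✓ 11--0✓ 11--1✓ 11-0-✓ 11-1-✓ 110--✓ 111--✓
Round 3: 1--1- 1-0-- 11---
PIs = {--001, --010, -0-10, -011-, -1-00, -10-0, -100-, 0-100, 001-0, 1--1-, 1-0--, 11---}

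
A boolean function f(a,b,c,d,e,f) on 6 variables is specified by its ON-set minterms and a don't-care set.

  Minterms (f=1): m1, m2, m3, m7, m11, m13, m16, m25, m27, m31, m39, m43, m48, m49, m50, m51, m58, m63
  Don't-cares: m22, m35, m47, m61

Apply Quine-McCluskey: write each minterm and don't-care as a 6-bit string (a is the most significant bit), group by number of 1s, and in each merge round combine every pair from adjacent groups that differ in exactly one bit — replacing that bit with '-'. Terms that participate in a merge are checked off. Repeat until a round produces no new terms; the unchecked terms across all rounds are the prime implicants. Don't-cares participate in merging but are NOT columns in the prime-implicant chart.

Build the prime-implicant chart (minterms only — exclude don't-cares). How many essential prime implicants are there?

[col 0] 000001*, 000010*, 000011*, 000111*, 001011*, 001101, 010000*, 010110, 011001*, 011011*, 011111*, 100011*, 100111*, 101011*, 101111*, 110000*, 110001*, 110010*, 110011*, 111010*, 111101*, 111111*
[col 1] -00011*, -00111*, -01011*, -10000, -11111, 0-1011, 00-011*, 000-11*, 0000-1, 00001-, 011-11, 0110-1, 1-0011, 1-1111, 10-011*, 10-111*, 100-11*, 101-11*, 11-010, 1100-0*, 1100-1*, 11000-*, 11001-*, 1111-1
[col 2] -0-011, -00-11, 10--11, 1100--
Prime implicants: -0-011, -00-11, -10000, -11111, 0-1011, 0000-1, 00001-, 001101, 010110, 011-11, 0110-1, 1-0011, 1-1111, 10--11, 11-010, 1100--, 1111-1
PI chart (minterm → PIs covering it):
  1 | 0000-1  (sole → essential)
  2 | 00001-  (sole → essential)
  3 | -0-011,-00-11,0000-1,00001-
  7 | -00-11  (sole → essential)
  11 | -0-011,0-1011
  13 | 001101  (sole → essential)
  16 | -10000  (sole → essential)
  25 | 0110-1  (sole → essential)
  27 | 0-1011,011-11,0110-1
  31 | -11111,011-11
  39 | -00-11,10--11
  43 | -0-011,10--11
  48 | -10000,1100--
  49 | 1100--  (sole → essential)
  50 | 11-010,1100--
  51 | 1-0011,1100--
  58 | 11-010  (sole → essential)
  63 | -11111,1-1111,1111-1
Essential prime implicants: -00-11, -10000, 0000-1, 00001-, 001101, 0110-1, 11-010, 1100--

8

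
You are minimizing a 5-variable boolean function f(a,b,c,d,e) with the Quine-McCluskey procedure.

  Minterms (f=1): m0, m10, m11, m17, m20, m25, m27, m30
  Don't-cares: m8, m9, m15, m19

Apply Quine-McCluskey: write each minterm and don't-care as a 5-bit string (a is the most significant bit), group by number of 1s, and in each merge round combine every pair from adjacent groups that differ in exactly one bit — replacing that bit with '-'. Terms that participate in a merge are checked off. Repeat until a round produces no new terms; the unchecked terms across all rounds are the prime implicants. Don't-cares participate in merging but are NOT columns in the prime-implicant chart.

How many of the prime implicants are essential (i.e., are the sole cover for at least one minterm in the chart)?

size-2^0 implicants → 00000(✓)  01000(✓)  01001(✓)  01010(✓)  01011(✓)  01111(✓)  10001(✓)  10011(✓)  10100  11001(✓)  11011(✓)  11110
size-2^1 implicants → -1001(✓)  -1011(✓)  0-000  01-11  010-0(✓)  010-1(✓)  0100-(✓)  0101-(✓)  1-001(✓)  1-011(✓)  100-1(✓)  110-1(✓)
size-2^2 implicants → -10-1  010--  1-0-1
Unchecked terms (primes): -10-1, 0-000, 01-11, 010--, 1-0-1, 10100, 11110
Minterm coverage:
  m0 ⊆ 0-000 [E]
  m10 ⊆ 010-- [E]
  m11 ⊆ -10-1,01-11,010--
  m17 ⊆ 1-0-1 [E]
  m20 ⊆ 10100 [E]
  m25 ⊆ -10-1,1-0-1
  m27 ⊆ -10-1,1-0-1
  m30 ⊆ 11110 [E]
E = {0-000, 010--, 1-0-1, 10100, 11110}

5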